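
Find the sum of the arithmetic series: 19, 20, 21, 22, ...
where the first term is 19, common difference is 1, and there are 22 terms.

Sₙ = n/2 × (first + last)
Last term = a + (n-1)d = 19 + (22-1)×1 = 40
S_22 = 22/2 × (19 + 40)
S_22 = 22/2 × 59 = 649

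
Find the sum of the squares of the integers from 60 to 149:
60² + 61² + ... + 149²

Use ∑_{k=1}^{n} k² = n(n+1)(2n+1)/6, then subtract the first 59 terms.
∑_{k=1}^{149} k² = 149×150×299/6 = 1113775
∑_{k=1}^{59} k² = 59×60×119/6 = 70210
∑_{k=60}^{149} k² = 1113775 - 70210 = 1043565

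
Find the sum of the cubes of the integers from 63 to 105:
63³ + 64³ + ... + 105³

Use ∑_{k=1}^{n} k³ = [n(n+1)/2]², then subtract the first 62 terms.
∑_{k=1}^{105} k³ = [105×106/2]² = 5565² = 30969225
∑_{k=1}^{62} k³ = [62×63/2]² = 1953² = 3814209
∑_{k=63}^{105} k³ = 30969225 - 3814209 = 27155016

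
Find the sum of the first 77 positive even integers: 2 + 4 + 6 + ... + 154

Sum of first n even numbers = n(n+1)
= 77×78
= 6006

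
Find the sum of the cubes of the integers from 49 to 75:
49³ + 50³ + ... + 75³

Use ∑_{k=1}^{n} k³ = [n(n+1)/2]², then subtract the first 48 terms.
∑_{k=1}^{75} k³ = [75×76/2]² = 2850² = 8122500
∑_{k=1}^{48} k³ = [48×49/2]² = 1176² = 1382976
∑_{k=49}^{75} k³ = 8122500 - 1382976 = 6739524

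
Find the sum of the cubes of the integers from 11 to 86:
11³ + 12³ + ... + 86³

Use ∑_{k=1}^{n} k³ = [n(n+1)/2]², then subtract the first 10 terms.
∑_{k=1}^{86} k³ = [86×87/2]² = 3741² = 13995081
∑_{k=1}^{10} k³ = [10×11/2]² = 55² = 3025
∑_{k=11}^{86} k³ = 13995081 - 3025 = 13992056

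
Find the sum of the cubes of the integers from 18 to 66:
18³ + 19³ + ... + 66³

Use ∑_{k=1}^{n} k³ = [n(n+1)/2]², then subtract the first 17 terms.
∑_{k=1}^{66} k³ = [66×67/2]² = 2211² = 4888521
∑_{k=1}^{17} k³ = [17×18/2]² = 153² = 23409
∑_{k=18}^{66} k³ = 4888521 - 23409 = 4865112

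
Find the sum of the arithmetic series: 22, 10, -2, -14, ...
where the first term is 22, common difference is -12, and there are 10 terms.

Sₙ = n/2 × (first + last)
Last term = a + (n-1)d = 22 + (10-1)×(-12) = -86
S_10 = 10/2 × (22 + (-86))
S_10 = 10/2 × (-64) = -320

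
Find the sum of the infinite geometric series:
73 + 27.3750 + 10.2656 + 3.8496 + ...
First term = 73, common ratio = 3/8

For |r| < 1, S = a / (1 - r)
S = 73 / (1 - (3/8))
S = 73 / (5/8)
S = 584/5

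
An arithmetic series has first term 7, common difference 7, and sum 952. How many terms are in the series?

Using S = n/2 × [2a + (n-1)d]
952 = n/2 × [2(7) + (n-1)(7)]
952 = n/2 × [14 + 7n - 7]
1904 = n × [7 + 7n]
7n² + (7)n - 1904 = 0
Discriminant: Δ = (7)² - 4(7)(-1904) = 49 + 53312 = 53361
√Δ = 231
n = [-(7) + √Δ] / (2·7) = (-7 + 231) / 14 = 224 / 14 = 16
(The negative root is discarded since n must be a positive integer.)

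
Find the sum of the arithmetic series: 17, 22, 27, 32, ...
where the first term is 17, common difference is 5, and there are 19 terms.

Sₙ = n/2 × (first + last)
Last term = a + (n-1)d = 17 + (19-1)×5 = 107
S_19 = 19/2 × (17 + 107)
S_19 = 19/2 × 124 = 1178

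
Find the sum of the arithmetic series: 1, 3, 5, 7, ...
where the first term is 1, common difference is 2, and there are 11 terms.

Sₙ = n/2 × (first + last)
Last term = a + (n-1)d = 1 + (11-1)×2 = 21
S_11 = 11/2 × (1 + 21)
S_11 = 11/2 × 22 = 121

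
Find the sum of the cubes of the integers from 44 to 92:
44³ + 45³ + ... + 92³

Use ∑_{k=1}^{n} k³ = [n(n+1)/2]², then subtract the first 43 terms.
∑_{k=1}^{92} k³ = [92×93/2]² = 4278² = 18301284
∑_{k=1}^{43} k³ = [43×44/2]² = 946² = 894916
∑_{k=44}^{92} k³ = 18301284 - 894916 = 17406368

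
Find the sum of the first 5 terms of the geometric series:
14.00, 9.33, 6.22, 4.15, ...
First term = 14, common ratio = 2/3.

Sₙ = a(1 - rⁿ) / (1 - r)
S_5 = 14(1 - (2/3)^5) / (1 - (2/3))
S_5 = 14(1 - (32/243)) / (1/3)
S_5 = 2954/81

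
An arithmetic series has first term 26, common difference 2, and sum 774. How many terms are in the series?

Using S = n/2 × [2a + (n-1)d]
774 = n/2 × [2(26) + (n-1)(2)]
774 = n/2 × [52 + 2n - 2]
1548 = n × [50 + 2n]
2n² + (50)n - 1548 = 0
Discriminant: Δ = (50)² - 4(2)(-1548) = 2500 + 12384 = 14884
√Δ = 122
n = [-(50) + √Δ] / (2·2) = (-50 + 122) / 4 = 72 / 4 = 18
(The negative root is discarded since n must be a positive integer.)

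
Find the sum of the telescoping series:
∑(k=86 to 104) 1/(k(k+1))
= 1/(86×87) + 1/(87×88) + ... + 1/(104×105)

Partial fractions: 1/(k(k+1)) = 1/k - 1/(k+1)
The series telescopes:
= (1/86 - 1/87) + (1/87 - 1/88) + ... + (1/104 - 1/105)
= 1/86 - 1/105
= 19/9030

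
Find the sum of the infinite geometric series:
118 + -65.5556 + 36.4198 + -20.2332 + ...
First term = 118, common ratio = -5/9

For |r| < 1, S = a / (1 - r)
S = 118 / (1 - (-5/9))
S = 118 / (14/9)
S = 531/7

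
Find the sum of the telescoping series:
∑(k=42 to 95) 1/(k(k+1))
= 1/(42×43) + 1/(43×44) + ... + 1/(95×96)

Partial fractions: 1/(k(k+1)) = 1/k - 1/(k+1)
The series telescopes:
= (1/42 - 1/43) + (1/43 - 1/44) + ... + (1/95 - 1/96)
= 1/42 - 1/96
= 3/224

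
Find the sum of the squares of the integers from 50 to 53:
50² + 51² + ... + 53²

Use ∑_{k=1}^{n} k² = n(n+1)(2n+1)/6, then subtract the first 49 terms.
∑_{k=1}^{53} k² = 53×54×107/6 = 51039
∑_{k=1}^{49} k² = 49×50×99/6 = 40425
∑_{k=50}^{53} k² = 51039 - 40425 = 10614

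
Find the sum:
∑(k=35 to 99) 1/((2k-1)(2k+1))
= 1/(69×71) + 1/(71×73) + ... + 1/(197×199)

Partial fractions: 1/((2k-1)(2k+1)) = (1/2)[1/(2k-1) - 1/(2k+1)]
The series telescopes:
= (1/2)[1/69 - 1/199]
= 65/13731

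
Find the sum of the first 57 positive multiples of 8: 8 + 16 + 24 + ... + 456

Factor out 8: = 8(1 + 2 + ... + 57) = 8 × n(n+1)/2
= 8 × 57×58/2
= 8 × 1653
= 13224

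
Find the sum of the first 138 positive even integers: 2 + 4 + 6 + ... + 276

Sum of first n even numbers = n(n+1)
= 138×139
= 19182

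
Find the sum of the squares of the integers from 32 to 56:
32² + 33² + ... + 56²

Use ∑_{k=1}^{n} k² = n(n+1)(2n+1)/6, then subtract the first 31 terms.
∑_{k=1}^{56} k² = 56×57×113/6 = 60116
∑_{k=1}^{31} k² = 31×32×63/6 = 10416
∑_{k=32}^{56} k² = 60116 - 10416 = 49700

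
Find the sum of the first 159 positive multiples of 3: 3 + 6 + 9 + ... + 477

Factor out 3: = 3(1 + 2 + ... + 159) = 3 × n(n+1)/2
= 3 × 159×160/2
= 3 × 12720
= 38160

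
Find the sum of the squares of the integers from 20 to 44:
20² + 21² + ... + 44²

Use ∑_{k=1}^{n} k² = n(n+1)(2n+1)/6, then subtract the first 19 terms.
∑_{k=1}^{44} k² = 44×45×89/6 = 29370
∑_{k=1}^{19} k² = 19×20×39/6 = 2470
∑_{k=20}^{44} k² = 29370 - 2470 = 26900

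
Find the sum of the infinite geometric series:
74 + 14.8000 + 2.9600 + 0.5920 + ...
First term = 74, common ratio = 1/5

For |r| < 1, S = a / (1 - r)
S = 74 / (1 - (1/5))
S = 74 / (4/5)
S = 185/2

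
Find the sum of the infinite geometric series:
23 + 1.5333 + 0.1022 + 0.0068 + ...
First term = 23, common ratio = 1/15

For |r| < 1, S = a / (1 - r)
S = 23 / (1 - (1/15))
S = 23 / (14/15)
S = 345/14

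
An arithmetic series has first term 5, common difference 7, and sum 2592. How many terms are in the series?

Using S = n/2 × [2a + (n-1)d]
2592 = n/2 × [2(5) + (n-1)(7)]
2592 = n/2 × [10 + 7n - 7]
5184 = n × [3 + 7n]
7n² + (3)n - 5184 = 0
Discriminant: Δ = (3)² - 4(7)(-5184) = 9 + 145152 = 145161
√Δ = 381
n = [-(3) + √Δ] / (2·7) = (-3 + 381) / 14 = 378 / 14 = 27
(The negative root is discarded since n must be a positive integer.)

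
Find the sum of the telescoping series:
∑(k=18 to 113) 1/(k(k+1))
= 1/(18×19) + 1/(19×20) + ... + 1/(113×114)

Partial fractions: 1/(k(k+1)) = 1/k - 1/(k+1)
The series telescopes:
= (1/18 - 1/19) + (1/19 - 1/20) + ... + (1/113 - 1/114)
= 1/18 - 1/114
= 8/171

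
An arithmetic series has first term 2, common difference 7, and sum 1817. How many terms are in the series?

Using S = n/2 × [2a + (n-1)d]
1817 = n/2 × [2(2) + (n-1)(7)]
1817 = n/2 × [4 + 7n - 7]
3634 = n × [-3 + 7n]
7n² + (-3)n - 3634 = 0
Discriminant: Δ = (-3)² - 4(7)(-3634) = 9 + 101752 = 101761
√Δ = 319
n = [-(-3) + √Δ] / (2·7) = (3 + 319) / 14 = 322 / 14 = 23
(The negative root is discarded since n must be a positive integer.)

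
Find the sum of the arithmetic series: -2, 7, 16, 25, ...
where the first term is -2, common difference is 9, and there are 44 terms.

Sₙ = n/2 × (first + last)
Last term = a + (n-1)d = -2 + (44-1)×9 = 385
S_44 = 44/2 × (-2 + 385)
S_44 = 44/2 × 383 = 8426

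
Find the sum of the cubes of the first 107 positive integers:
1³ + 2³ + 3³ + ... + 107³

Formula: ∑k³ = [n(n+1)/2]²
= [107×108/2]²
= 5778²
= 33385284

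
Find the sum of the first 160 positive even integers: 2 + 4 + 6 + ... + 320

Sum of first n even numbers = n(n+1)
= 160×161
= 25760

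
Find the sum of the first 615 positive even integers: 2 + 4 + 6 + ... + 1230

Sum of first n even numbers = n(n+1)
= 615×616
= 378840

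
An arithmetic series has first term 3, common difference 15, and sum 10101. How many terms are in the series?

Using S = n/2 × [2a + (n-1)d]
10101 = n/2 × [2(3) + (n-1)(15)]
10101 = n/2 × [6 + 15n - 15]
20202 = n × [-9 + 15n]
15n² + (-9)n - 20202 = 0
Discriminant: Δ = (-9)² - 4(15)(-20202) = 81 + 1212120 = 1212201
√Δ = 1101
n = [-(-9) + √Δ] / (2·15) = (9 + 1101) / 30 = 1110 / 30 = 37
(The negative root is discarded since n must be a positive integer.)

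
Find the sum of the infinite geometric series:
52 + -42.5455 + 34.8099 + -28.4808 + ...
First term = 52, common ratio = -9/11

For |r| < 1, S = a / (1 - r)
S = 52 / (1 - (-9/11))
S = 52 / (20/11)
S = 143/5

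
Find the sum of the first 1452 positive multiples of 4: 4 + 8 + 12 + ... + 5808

Factor out 4: = 4(1 + 2 + ... + 1452) = 4 × n(n+1)/2
= 4 × 1452×1453/2
= 4 × 1054878
= 4219512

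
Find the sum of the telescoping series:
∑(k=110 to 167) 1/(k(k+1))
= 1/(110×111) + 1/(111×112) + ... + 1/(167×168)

Partial fractions: 1/(k(k+1)) = 1/k - 1/(k+1)
The series telescopes:
= (1/110 - 1/111) + (1/111 - 1/112) + ... + (1/167 - 1/168)
= 1/110 - 1/168
= 29/9240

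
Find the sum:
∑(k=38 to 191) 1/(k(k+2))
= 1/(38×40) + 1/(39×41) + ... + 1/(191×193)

Partial fractions: 1/(k(k+2)) = (1/2)[1/k - 1/(k+2)]
Telescoping leaves the first two and last two terms:
= (1/2)[1/38 + 1/39 - 1/192 - 1/193]
= 126819/6101888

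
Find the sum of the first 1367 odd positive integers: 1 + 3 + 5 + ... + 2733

Sum of first n odd numbers = n²
= 1367²
= 1868689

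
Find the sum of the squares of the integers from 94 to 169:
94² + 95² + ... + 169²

Use ∑_{k=1}^{n} k² = n(n+1)(2n+1)/6, then subtract the first 93 terms.
∑_{k=1}^{169} k² = 169×170×339/6 = 1623245
∑_{k=1}^{93} k² = 93×94×187/6 = 272459
∑_{k=94}^{169} k² = 1623245 - 272459 = 1350786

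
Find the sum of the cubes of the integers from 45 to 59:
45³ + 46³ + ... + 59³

Use ∑_{k=1}^{n} k³ = [n(n+1)/2]², then subtract the first 44 terms.
∑_{k=1}^{59} k³ = [59×60/2]² = 1770² = 3132900
∑_{k=1}^{44} k³ = [44×45/2]² = 990² = 980100
∑_{k=45}^{59} k³ = 3132900 - 980100 = 2152800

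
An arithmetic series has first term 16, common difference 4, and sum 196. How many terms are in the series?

Using S = n/2 × [2a + (n-1)d]
196 = n/2 × [2(16) + (n-1)(4)]
196 = n/2 × [32 + 4n - 4]
392 = n × [28 + 4n]
4n² + (28)n - 392 = 0
Discriminant: Δ = (28)² - 4(4)(-392) = 784 + 6272 = 7056
√Δ = 84
n = [-(28) + √Δ] / (2·4) = (-28 + 84) / 8 = 56 / 8 = 7
(The negative root is discarded since n must be a positive integer.)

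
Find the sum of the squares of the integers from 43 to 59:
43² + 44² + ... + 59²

Use ∑_{k=1}^{n} k² = n(n+1)(2n+1)/6, then subtract the first 42 terms.
∑_{k=1}^{59} k² = 59×60×119/6 = 70210
∑_{k=1}^{42} k² = 42×43×85/6 = 25585
∑_{k=43}^{59} k² = 70210 - 25585 = 44625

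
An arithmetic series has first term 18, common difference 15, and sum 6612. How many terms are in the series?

Using S = n/2 × [2a + (n-1)d]
6612 = n/2 × [2(18) + (n-1)(15)]
6612 = n/2 × [36 + 15n - 15]
13224 = n × [21 + 15n]
15n² + (21)n - 13224 = 0
Discriminant: Δ = (21)² - 4(15)(-13224) = 441 + 793440 = 793881
√Δ = 891
n = [-(21) + √Δ] / (2·15) = (-21 + 891) / 30 = 870 / 30 = 29
(The negative root is discarded since n must be a positive integer.)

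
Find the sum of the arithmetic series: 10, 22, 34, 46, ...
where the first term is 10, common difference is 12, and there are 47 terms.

Sₙ = n/2 × (first + last)
Last term = a + (n-1)d = 10 + (47-1)×12 = 562
S_47 = 47/2 × (10 + 562)
S_47 = 47/2 × 572 = 13442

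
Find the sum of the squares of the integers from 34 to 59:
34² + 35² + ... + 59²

Use ∑_{k=1}^{n} k² = n(n+1)(2n+1)/6, then subtract the first 33 terms.
∑_{k=1}^{59} k² = 59×60×119/6 = 70210
∑_{k=1}^{33} k² = 33×34×67/6 = 12529
∑_{k=34}^{59} k² = 70210 - 12529 = 57681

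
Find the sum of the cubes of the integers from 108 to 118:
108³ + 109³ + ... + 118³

Use ∑_{k=1}^{n} k³ = [n(n+1)/2]², then subtract the first 107 terms.
∑_{k=1}^{118} k³ = [118×119/2]² = 7021² = 49294441
∑_{k=1}^{107} k³ = [107×108/2]² = 5778² = 33385284
∑_{k=108}^{118} k³ = 49294441 - 33385284 = 15909157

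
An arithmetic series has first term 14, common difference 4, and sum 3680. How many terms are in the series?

Using S = n/2 × [2a + (n-1)d]
3680 = n/2 × [2(14) + (n-1)(4)]
3680 = n/2 × [28 + 4n - 4]
7360 = n × [24 + 4n]
4n² + (24)n - 7360 = 0
Discriminant: Δ = (24)² - 4(4)(-7360) = 576 + 117760 = 118336
√Δ = 344
n = [-(24) + √Δ] / (2·4) = (-24 + 344) / 8 = 320 / 8 = 40
(The negative root is discarded since n must be a positive integer.)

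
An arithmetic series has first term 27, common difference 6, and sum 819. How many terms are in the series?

Using S = n/2 × [2a + (n-1)d]
819 = n/2 × [2(27) + (n-1)(6)]
819 = n/2 × [54 + 6n - 6]
1638 = n × [48 + 6n]
6n² + (48)n - 1638 = 0
Discriminant: Δ = (48)² - 4(6)(-1638) = 2304 + 39312 = 41616
√Δ = 204
n = [-(48) + √Δ] / (2·6) = (-48 + 204) / 12 = 156 / 12 = 13
(The negative root is discarded since n must be a positive integer.)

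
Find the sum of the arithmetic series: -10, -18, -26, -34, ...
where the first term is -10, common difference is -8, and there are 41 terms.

Sₙ = n/2 × (first + last)
Last term = a + (n-1)d = -10 + (41-1)×(-8) = -330
S_41 = 41/2 × (-10 + (-330))
S_41 = 41/2 × (-340) = -6970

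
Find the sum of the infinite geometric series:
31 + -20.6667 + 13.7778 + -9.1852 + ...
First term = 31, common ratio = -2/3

For |r| < 1, S = a / (1 - r)
S = 31 / (1 - (-2/3))
S = 31 / (5/3)
S = 93/5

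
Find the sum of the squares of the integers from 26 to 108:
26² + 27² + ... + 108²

Use ∑_{k=1}^{n} k² = n(n+1)(2n+1)/6, then subtract the first 25 terms.
∑_{k=1}^{108} k² = 108×109×217/6 = 425754
∑_{k=1}^{25} k² = 25×26×51/6 = 5525
∑_{k=26}^{108} k² = 425754 - 5525 = 420229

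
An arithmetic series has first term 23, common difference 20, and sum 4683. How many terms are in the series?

Using S = n/2 × [2a + (n-1)d]
4683 = n/2 × [2(23) + (n-1)(20)]
4683 = n/2 × [46 + 20n - 20]
9366 = n × [26 + 20n]
20n² + (26)n - 9366 = 0
Discriminant: Δ = (26)² - 4(20)(-9366) = 676 + 749280 = 749956
√Δ = 866
n = [-(26) + √Δ] / (2·20) = (-26 + 866) / 40 = 840 / 40 = 21
(The negative root is discarded since n must be a positive integer.)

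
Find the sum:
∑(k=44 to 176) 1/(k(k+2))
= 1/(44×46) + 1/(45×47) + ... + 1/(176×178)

Partial fractions: 1/(k(k+2)) = (1/2)[1/k - 1/(k+2)]
Telescoping leaves the first two and last two terms:
= (1/2)[1/44 + 1/45 - 1/177 - 1/178]
= 350189/20793960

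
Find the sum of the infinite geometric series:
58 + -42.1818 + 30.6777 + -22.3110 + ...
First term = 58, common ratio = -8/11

For |r| < 1, S = a / (1 - r)
S = 58 / (1 - (-8/11))
S = 58 / (19/11)
S = 638/19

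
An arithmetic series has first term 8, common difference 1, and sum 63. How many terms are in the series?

Using S = n/2 × [2a + (n-1)d]
63 = n/2 × [2(8) + (n-1)(1)]
63 = n/2 × [16 + 1n - 1]
126 = n × [15 + 1n]
1n² + (15)n - 126 = 0
Discriminant: Δ = (15)² - 4(1)(-126) = 225 + 504 = 729
√Δ = 27
n = [-(15) + √Δ] / (2·1) = (-15 + 27) / 2 = 12 / 2 = 6
(The negative root is discarded since n must be a positive integer.)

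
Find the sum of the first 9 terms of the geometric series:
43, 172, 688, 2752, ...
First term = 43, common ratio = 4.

Sₙ = a(1 - rⁿ) / (1 - r)
S_9 = 43(1 - 4^9) / (1 - 4)
S_9 = 43(1 - 262144) / (-3)
S_9 = 3757383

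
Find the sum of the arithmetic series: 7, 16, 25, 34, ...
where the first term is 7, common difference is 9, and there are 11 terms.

Sₙ = n/2 × (first + last)
Last term = a + (n-1)d = 7 + (11-1)×9 = 97
S_11 = 11/2 × (7 + 97)
S_11 = 11/2 × 104 = 572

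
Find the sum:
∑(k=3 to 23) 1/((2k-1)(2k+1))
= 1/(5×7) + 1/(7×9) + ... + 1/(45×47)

Partial fractions: 1/((2k-1)(2k+1)) = (1/2)[1/(2k-1) - 1/(2k+1)]
The series telescopes:
= (1/2)[1/5 - 1/47]
= 21/235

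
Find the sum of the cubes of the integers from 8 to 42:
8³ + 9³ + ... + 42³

Use ∑_{k=1}^{n} k³ = [n(n+1)/2]², then subtract the first 7 terms.
∑_{k=1}^{42} k³ = [42×43/2]² = 903² = 815409
∑_{k=1}^{7} k³ = [7×8/2]² = 28² = 784
∑_{k=8}^{42} k³ = 815409 - 784 = 814625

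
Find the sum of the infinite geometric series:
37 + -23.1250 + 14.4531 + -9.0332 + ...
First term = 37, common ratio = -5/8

For |r| < 1, S = a / (1 - r)
S = 37 / (1 - (-5/8))
S = 37 / (13/8)
S = 296/13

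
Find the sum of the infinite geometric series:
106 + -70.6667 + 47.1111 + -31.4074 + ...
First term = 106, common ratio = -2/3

For |r| < 1, S = a / (1 - r)
S = 106 / (1 - (-2/3))
S = 106 / (5/3)
S = 318/5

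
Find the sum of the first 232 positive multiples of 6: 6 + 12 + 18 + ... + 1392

Factor out 6: = 6(1 + 2 + ... + 232) = 6 × n(n+1)/2
= 6 × 232×233/2
= 6 × 27028
= 162168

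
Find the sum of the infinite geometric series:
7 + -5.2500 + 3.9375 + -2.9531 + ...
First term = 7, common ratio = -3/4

For |r| < 1, S = a / (1 - r)
S = 7 / (1 - (-3/4))
S = 7 / (7/4)
S = 4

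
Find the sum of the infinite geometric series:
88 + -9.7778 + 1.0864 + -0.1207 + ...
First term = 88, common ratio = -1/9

For |r| < 1, S = a / (1 - r)
S = 88 / (1 - (-1/9))
S = 88 / (10/9)
S = 396/5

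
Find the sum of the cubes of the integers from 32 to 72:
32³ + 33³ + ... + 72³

Use ∑_{k=1}^{n} k³ = [n(n+1)/2]², then subtract the first 31 terms.
∑_{k=1}^{72} k³ = [72×73/2]² = 2628² = 6906384
∑_{k=1}^{31} k³ = [31×32/2]² = 496² = 246016
∑_{k=32}^{72} k³ = 6906384 - 246016 = 6660368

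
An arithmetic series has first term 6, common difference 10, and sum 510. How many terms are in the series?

Using S = n/2 × [2a + (n-1)d]
510 = n/2 × [2(6) + (n-1)(10)]
510 = n/2 × [12 + 10n - 10]
1020 = n × [2 + 10n]
10n² + (2)n - 1020 = 0
Discriminant: Δ = (2)² - 4(10)(-1020) = 4 + 40800 = 40804
√Δ = 202
n = [-(2) + √Δ] / (2·10) = (-2 + 202) / 20 = 200 / 20 = 10
(The negative root is discarded since n must be a positive integer.)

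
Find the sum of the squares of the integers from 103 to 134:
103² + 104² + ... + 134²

Use ∑_{k=1}^{n} k² = n(n+1)(2n+1)/6, then subtract the first 102 terms.
∑_{k=1}^{134} k² = 134×135×269/6 = 811035
∑_{k=1}^{102} k² = 102×103×205/6 = 358955
∑_{k=103}^{134} k² = 811035 - 358955 = 452080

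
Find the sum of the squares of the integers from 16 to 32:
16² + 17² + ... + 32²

Use ∑_{k=1}^{n} k² = n(n+1)(2n+1)/6, then subtract the first 15 terms.
∑_{k=1}^{32} k² = 32×33×65/6 = 11440
∑_{k=1}^{15} k² = 15×16×31/6 = 1240
∑_{k=16}^{32} k² = 11440 - 1240 = 10200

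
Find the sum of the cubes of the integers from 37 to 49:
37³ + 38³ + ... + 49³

Use ∑_{k=1}^{n} k³ = [n(n+1)/2]², then subtract the first 36 terms.
∑_{k=1}^{49} k³ = [49×50/2]² = 1225² = 1500625
∑_{k=1}^{36} k³ = [36×37/2]² = 666² = 443556
∑_{k=37}^{49} k³ = 1500625 - 443556 = 1057069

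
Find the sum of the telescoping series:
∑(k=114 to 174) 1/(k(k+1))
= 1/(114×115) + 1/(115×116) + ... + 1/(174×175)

Partial fractions: 1/(k(k+1)) = 1/k - 1/(k+1)
The series telescopes:
= (1/114 - 1/115) + (1/115 - 1/116) + ... + (1/174 - 1/175)
= 1/114 - 1/175
= 61/19950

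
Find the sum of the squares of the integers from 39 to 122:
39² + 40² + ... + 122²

Use ∑_{k=1}^{n} k² = n(n+1)(2n+1)/6, then subtract the first 38 terms.
∑_{k=1}^{122} k² = 122×123×245/6 = 612745
∑_{k=1}^{38} k² = 38×39×77/6 = 19019
∑_{k=39}^{122} k² = 612745 - 19019 = 593726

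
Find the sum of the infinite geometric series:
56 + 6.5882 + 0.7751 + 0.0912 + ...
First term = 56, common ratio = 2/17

For |r| < 1, S = a / (1 - r)
S = 56 / (1 - (2/17))
S = 56 / (15/17)
S = 952/15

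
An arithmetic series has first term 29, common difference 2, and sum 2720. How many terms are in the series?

Using S = n/2 × [2a + (n-1)d]
2720 = n/2 × [2(29) + (n-1)(2)]
2720 = n/2 × [58 + 2n - 2]
5440 = n × [56 + 2n]
2n² + (56)n - 5440 = 0
Discriminant: Δ = (56)² - 4(2)(-5440) = 3136 + 43520 = 46656
√Δ = 216
n = [-(56) + √Δ] / (2·2) = (-56 + 216) / 4 = 160 / 4 = 40
(The negative root is discarded since n must be a positive integer.)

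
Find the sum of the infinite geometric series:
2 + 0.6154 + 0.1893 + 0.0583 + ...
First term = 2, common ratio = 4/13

For |r| < 1, S = a / (1 - r)
S = 2 / (1 - (4/13))
S = 2 / (9/13)
S = 26/9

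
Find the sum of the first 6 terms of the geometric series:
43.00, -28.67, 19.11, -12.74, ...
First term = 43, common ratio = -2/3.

Sₙ = a(1 - rⁿ) / (1 - r)
S_6 = 43(1 - (-2/3)^6) / (1 - (-2/3))
S_6 = 43(1 - (64/729)) / (5/3)
S_6 = 5719/243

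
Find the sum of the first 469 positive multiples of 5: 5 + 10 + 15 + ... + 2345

Factor out 5: = 5(1 + 2 + ... + 469) = 5 × n(n+1)/2
= 5 × 469×470/2
= 5 × 110215
= 551075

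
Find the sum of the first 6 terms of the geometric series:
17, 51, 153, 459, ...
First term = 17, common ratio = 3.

Sₙ = a(1 - rⁿ) / (1 - r)
S_6 = 17(1 - 3^6) / (1 - 3)
S_6 = 17(1 - 729) / (-2)
S_6 = 6188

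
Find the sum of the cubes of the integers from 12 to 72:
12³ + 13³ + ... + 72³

Use ∑_{k=1}^{n} k³ = [n(n+1)/2]², then subtract the first 11 terms.
∑_{k=1}^{72} k³ = [72×73/2]² = 2628² = 6906384
∑_{k=1}^{11} k³ = [11×12/2]² = 66² = 4356
∑_{k=12}^{72} k³ = 6906384 - 4356 = 6902028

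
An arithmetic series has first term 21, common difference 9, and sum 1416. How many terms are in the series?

Using S = n/2 × [2a + (n-1)d]
1416 = n/2 × [2(21) + (n-1)(9)]
1416 = n/2 × [42 + 9n - 9]
2832 = n × [33 + 9n]
9n² + (33)n - 2832 = 0
Discriminant: Δ = (33)² - 4(9)(-2832) = 1089 + 101952 = 103041
√Δ = 321
n = [-(33) + √Δ] / (2·9) = (-33 + 321) / 18 = 288 / 18 = 16
(The negative root is discarded since n must be a positive integer.)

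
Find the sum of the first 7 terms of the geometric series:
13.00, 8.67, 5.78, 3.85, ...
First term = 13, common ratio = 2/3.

Sₙ = a(1 - rⁿ) / (1 - r)
S_7 = 13(1 - (2/3)^7) / (1 - (2/3))
S_7 = 13(1 - (128/2187)) / (1/3)
S_7 = 26767/729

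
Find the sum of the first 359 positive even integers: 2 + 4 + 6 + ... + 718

Sum of first n even numbers = n(n+1)
= 359×360
= 129240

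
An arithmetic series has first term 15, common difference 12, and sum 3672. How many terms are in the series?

Using S = n/2 × [2a + (n-1)d]
3672 = n/2 × [2(15) + (n-1)(12)]
3672 = n/2 × [30 + 12n - 12]
7344 = n × [18 + 12n]
12n² + (18)n - 7344 = 0
Discriminant: Δ = (18)² - 4(12)(-7344) = 324 + 352512 = 352836
√Δ = 594
n = [-(18) + √Δ] / (2·12) = (-18 + 594) / 24 = 576 / 24 = 24
(The negative root is discarded since n must be a positive integer.)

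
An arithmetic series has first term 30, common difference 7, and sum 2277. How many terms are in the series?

Using S = n/2 × [2a + (n-1)d]
2277 = n/2 × [2(30) + (n-1)(7)]
2277 = n/2 × [60 + 7n - 7]
4554 = n × [53 + 7n]
7n² + (53)n - 4554 = 0
Discriminant: Δ = (53)² - 4(7)(-4554) = 2809 + 127512 = 130321
√Δ = 361
n = [-(53) + √Δ] / (2·7) = (-53 + 361) / 14 = 308 / 14 = 22
(The negative root is discarded since n must be a positive integer.)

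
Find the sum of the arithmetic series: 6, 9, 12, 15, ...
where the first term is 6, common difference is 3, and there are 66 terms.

Sₙ = n/2 × (first + last)
Last term = a + (n-1)d = 6 + (66-1)×3 = 201
S_66 = 66/2 × (6 + 201)
S_66 = 66/2 × 207 = 6831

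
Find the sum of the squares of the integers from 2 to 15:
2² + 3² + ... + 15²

Use ∑_{k=1}^{n} k² = n(n+1)(2n+1)/6, then subtract the first 1 terms.
∑_{k=1}^{15} k² = 15×16×31/6 = 1240
∑_{k=1}^{1} k² = 1×2×3/6 = 1
∑_{k=2}^{15} k² = 1240 - 1 = 1239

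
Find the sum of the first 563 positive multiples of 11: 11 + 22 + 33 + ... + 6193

Factor out 11: = 11(1 + 2 + ... + 563) = 11 × n(n+1)/2
= 11 × 563×564/2
= 11 × 158766
= 1746426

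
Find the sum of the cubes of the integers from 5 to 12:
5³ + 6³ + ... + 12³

Use ∑_{k=1}^{n} k³ = [n(n+1)/2]², then subtract the first 4 terms.
∑_{k=1}^{12} k³ = [12×13/2]² = 78² = 6084
∑_{k=1}^{4} k³ = [4×5/2]² = 10² = 100
∑_{k=5}^{12} k³ = 6084 - 100 = 5984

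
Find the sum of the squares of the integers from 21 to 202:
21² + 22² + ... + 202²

Use ∑_{k=1}^{n} k² = n(n+1)(2n+1)/6, then subtract the first 20 terms.
∑_{k=1}^{202} k² = 202×203×405/6 = 2767905
∑_{k=1}^{20} k² = 20×21×41/6 = 2870
∑_{k=21}^{202} k² = 2767905 - 2870 = 2765035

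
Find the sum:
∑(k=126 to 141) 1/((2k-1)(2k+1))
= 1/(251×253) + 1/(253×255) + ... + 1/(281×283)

Partial fractions: 1/((2k-1)(2k+1)) = (1/2)[1/(2k-1) - 1/(2k+1)]
The series telescopes:
= (1/2)[1/251 - 1/283]
= 16/71033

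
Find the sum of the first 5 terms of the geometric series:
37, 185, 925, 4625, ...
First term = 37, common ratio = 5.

Sₙ = a(1 - rⁿ) / (1 - r)
S_5 = 37(1 - 5^5) / (1 - 5)
S_5 = 37(1 - 3125) / (-4)
S_5 = 28897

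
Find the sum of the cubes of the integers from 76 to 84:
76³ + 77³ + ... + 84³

Use ∑_{k=1}^{n} k³ = [n(n+1)/2]², then subtract the first 75 terms.
∑_{k=1}^{84} k³ = [84×85/2]² = 3570² = 12744900
∑_{k=1}^{75} k³ = [75×76/2]² = 2850² = 8122500
∑_{k=76}^{84} k³ = 12744900 - 8122500 = 4622400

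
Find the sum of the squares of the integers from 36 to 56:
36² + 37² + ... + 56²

Use ∑_{k=1}^{n} k² = n(n+1)(2n+1)/6, then subtract the first 35 terms.
∑_{k=1}^{56} k² = 56×57×113/6 = 60116
∑_{k=1}^{35} k² = 35×36×71/6 = 14910
∑_{k=36}^{56} k² = 60116 - 14910 = 45206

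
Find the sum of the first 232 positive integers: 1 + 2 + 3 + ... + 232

Formula: ∑k = n(n+1)/2
= 232×233/2
= 54056/2
= 27028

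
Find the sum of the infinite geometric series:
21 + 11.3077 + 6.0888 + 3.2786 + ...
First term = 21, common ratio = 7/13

For |r| < 1, S = a / (1 - r)
S = 21 / (1 - (7/13))
S = 21 / (6/13)
S = 91/2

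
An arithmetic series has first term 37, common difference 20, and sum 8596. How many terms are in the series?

Using S = n/2 × [2a + (n-1)d]
8596 = n/2 × [2(37) + (n-1)(20)]
8596 = n/2 × [74 + 20n - 20]
17192 = n × [54 + 20n]
20n² + (54)n - 17192 = 0
Discriminant: Δ = (54)² - 4(20)(-17192) = 2916 + 1375360 = 1378276
√Δ = 1174
n = [-(54) + √Δ] / (2·20) = (-54 + 1174) / 40 = 1120 / 40 = 28
(The negative root is discarded since n must be a positive integer.)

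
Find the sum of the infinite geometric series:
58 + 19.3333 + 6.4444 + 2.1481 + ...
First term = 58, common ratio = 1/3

For |r| < 1, S = a / (1 - r)
S = 58 / (1 - (1/3))
S = 58 / (2/3)
S = 87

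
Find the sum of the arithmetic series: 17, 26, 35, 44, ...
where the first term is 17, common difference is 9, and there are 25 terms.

Sₙ = n/2 × (first + last)
Last term = a + (n-1)d = 17 + (25-1)×9 = 233
S_25 = 25/2 × (17 + 233)
S_25 = 25/2 × 250 = 3125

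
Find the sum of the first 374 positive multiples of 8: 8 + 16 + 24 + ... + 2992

Factor out 8: = 8(1 + 2 + ... + 374) = 8 × n(n+1)/2
= 8 × 374×375/2
= 8 × 70125
= 561000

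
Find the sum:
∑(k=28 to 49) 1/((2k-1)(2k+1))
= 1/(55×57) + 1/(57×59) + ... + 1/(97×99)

Partial fractions: 1/((2k-1)(2k+1)) = (1/2)[1/(2k-1) - 1/(2k+1)]
The series telescopes:
= (1/2)[1/55 - 1/99]
= 2/495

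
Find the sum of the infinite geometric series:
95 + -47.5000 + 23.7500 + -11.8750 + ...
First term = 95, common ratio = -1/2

For |r| < 1, S = a / (1 - r)
S = 95 / (1 - (-1/2))
S = 95 / (3/2)
S = 190/3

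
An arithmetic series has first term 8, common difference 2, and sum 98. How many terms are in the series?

Using S = n/2 × [2a + (n-1)d]
98 = n/2 × [2(8) + (n-1)(2)]
98 = n/2 × [16 + 2n - 2]
196 = n × [14 + 2n]
2n² + (14)n - 196 = 0
Discriminant: Δ = (14)² - 4(2)(-196) = 196 + 1568 = 1764
√Δ = 42
n = [-(14) + √Δ] / (2·2) = (-14 + 42) / 4 = 28 / 4 = 7
(The negative root is discarded since n must be a positive integer.)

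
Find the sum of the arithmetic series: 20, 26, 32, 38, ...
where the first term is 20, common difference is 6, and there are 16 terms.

Sₙ = n/2 × (first + last)
Last term = a + (n-1)d = 20 + (16-1)×6 = 110
S_16 = 16/2 × (20 + 110)
S_16 = 16/2 × 130 = 1040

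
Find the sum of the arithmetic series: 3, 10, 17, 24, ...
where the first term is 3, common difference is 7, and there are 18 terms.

Sₙ = n/2 × (first + last)
Last term = a + (n-1)d = 3 + (18-1)×7 = 122
S_18 = 18/2 × (3 + 122)
S_18 = 18/2 × 125 = 1125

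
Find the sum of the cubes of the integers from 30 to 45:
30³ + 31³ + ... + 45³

Use ∑_{k=1}^{n} k³ = [n(n+1)/2]², then subtract the first 29 terms.
∑_{k=1}^{45} k³ = [45×46/2]² = 1035² = 1071225
∑_{k=1}^{29} k³ = [29×30/2]² = 435² = 189225
∑_{k=30}^{45} k³ = 1071225 - 189225 = 882000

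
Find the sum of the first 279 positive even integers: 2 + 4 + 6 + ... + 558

Sum of first n even numbers = n(n+1)
= 279×280
= 78120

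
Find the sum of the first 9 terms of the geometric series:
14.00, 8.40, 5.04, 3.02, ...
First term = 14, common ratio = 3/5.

Sₙ = a(1 - rⁿ) / (1 - r)
S_9 = 14(1 - (3/5)^9) / (1 - (3/5))
S_9 = 14(1 - (19683/1953125)) / (2/5)
S_9 = 13534094/390625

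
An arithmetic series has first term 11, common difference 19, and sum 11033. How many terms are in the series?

Using S = n/2 × [2a + (n-1)d]
11033 = n/2 × [2(11) + (n-1)(19)]
11033 = n/2 × [22 + 19n - 19]
22066 = n × [3 + 19n]
19n² + (3)n - 22066 = 0
Discriminant: Δ = (3)² - 4(19)(-22066) = 9 + 1677016 = 1677025
√Δ = 1295
n = [-(3) + √Δ] / (2·19) = (-3 + 1295) / 38 = 1292 / 38 = 34
(The negative root is discarded since n must be a positive integer.)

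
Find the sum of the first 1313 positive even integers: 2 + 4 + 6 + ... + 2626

Sum of first n even numbers = n(n+1)
= 1313×1314
= 1725282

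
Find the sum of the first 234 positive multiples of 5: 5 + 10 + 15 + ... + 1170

Factor out 5: = 5(1 + 2 + ... + 234) = 5 × n(n+1)/2
= 5 × 234×235/2
= 5 × 27495
= 137475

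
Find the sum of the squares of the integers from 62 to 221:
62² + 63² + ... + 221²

Use ∑_{k=1}^{n} k² = n(n+1)(2n+1)/6, then subtract the first 61 terms.
∑_{k=1}^{221} k² = 221×222×443/6 = 3622411
∑_{k=1}^{61} k² = 61×62×123/6 = 77531
∑_{k=62}^{221} k² = 3622411 - 77531 = 3544880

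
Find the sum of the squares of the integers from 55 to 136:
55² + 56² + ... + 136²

Use ∑_{k=1}^{n} k² = n(n+1)(2n+1)/6, then subtract the first 54 terms.
∑_{k=1}^{136} k² = 136×137×273/6 = 847756
∑_{k=1}^{54} k² = 54×55×109/6 = 53955
∑_{k=55}^{136} k² = 847756 - 53955 = 793801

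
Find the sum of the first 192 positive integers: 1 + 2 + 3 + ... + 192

Formula: ∑k = n(n+1)/2
= 192×193/2
= 37056/2
= 18528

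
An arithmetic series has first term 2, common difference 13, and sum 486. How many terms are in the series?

Using S = n/2 × [2a + (n-1)d]
486 = n/2 × [2(2) + (n-1)(13)]
486 = n/2 × [4 + 13n - 13]
972 = n × [-9 + 13n]
13n² + (-9)n - 972 = 0
Discriminant: Δ = (-9)² - 4(13)(-972) = 81 + 50544 = 50625
√Δ = 225
n = [-(-9) + √Δ] / (2·13) = (9 + 225) / 26 = 234 / 26 = 9
(The negative root is discarded since n must be a positive integer.)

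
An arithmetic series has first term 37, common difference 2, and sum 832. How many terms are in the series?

Using S = n/2 × [2a + (n-1)d]
832 = n/2 × [2(37) + (n-1)(2)]
832 = n/2 × [74 + 2n - 2]
1664 = n × [72 + 2n]
2n² + (72)n - 1664 = 0
Discriminant: Δ = (72)² - 4(2)(-1664) = 5184 + 13312 = 18496
√Δ = 136
n = [-(72) + √Δ] / (2·2) = (-72 + 136) / 4 = 64 / 4 = 16
(The negative root is discarded since n must be a positive integer.)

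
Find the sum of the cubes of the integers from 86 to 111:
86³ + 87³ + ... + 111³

Use ∑_{k=1}^{n} k³ = [n(n+1)/2]², then subtract the first 85 terms.
∑_{k=1}^{111} k³ = [111×112/2]² = 6216² = 38638656
∑_{k=1}^{85} k³ = [85×86/2]² = 3655² = 13359025
∑_{k=86}^{111} k³ = 38638656 - 13359025 = 25279631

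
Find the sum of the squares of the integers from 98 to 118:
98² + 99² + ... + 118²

Use ∑_{k=1}^{n} k² = n(n+1)(2n+1)/6, then subtract the first 97 terms.
∑_{k=1}^{118} k² = 118×119×237/6 = 554659
∑_{k=1}^{97} k² = 97×98×195/6 = 308945
∑_{k=98}^{118} k² = 554659 - 308945 = 245714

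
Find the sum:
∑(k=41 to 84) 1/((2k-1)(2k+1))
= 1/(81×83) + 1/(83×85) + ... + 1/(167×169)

Partial fractions: 1/((2k-1)(2k+1)) = (1/2)[1/(2k-1) - 1/(2k+1)]
The series telescopes:
= (1/2)[1/81 - 1/169]
= 44/13689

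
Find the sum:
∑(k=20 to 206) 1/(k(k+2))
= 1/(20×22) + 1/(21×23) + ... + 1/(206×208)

Partial fractions: 1/(k(k+2)) = (1/2)[1/k - 1/(k+2)]
Telescoping leaves the first two and last two terms:
= (1/2)[1/20 + 1/21 - 1/207 - 1/208]
= 132583/3013920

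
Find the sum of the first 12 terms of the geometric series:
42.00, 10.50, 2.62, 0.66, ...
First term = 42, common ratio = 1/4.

Sₙ = a(1 - rⁿ) / (1 - r)
S_12 = 42(1 - (1/4)^12) / (1 - (1/4))
S_12 = 42(1 - (1/16777216)) / (3/4)
S_12 = 117440505/2097152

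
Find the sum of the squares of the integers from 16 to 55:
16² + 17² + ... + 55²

Use ∑_{k=1}^{n} k² = n(n+1)(2n+1)/6, then subtract the first 15 terms.
∑_{k=1}^{55} k² = 55×56×111/6 = 56980
∑_{k=1}^{15} k² = 15×16×31/6 = 1240
∑_{k=16}^{55} k² = 56980 - 1240 = 55740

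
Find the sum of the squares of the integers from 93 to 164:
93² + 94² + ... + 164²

Use ∑_{k=1}^{n} k² = n(n+1)(2n+1)/6, then subtract the first 92 terms.
∑_{k=1}^{164} k² = 164×165×329/6 = 1483790
∑_{k=1}^{92} k² = 92×93×185/6 = 263810
∑_{k=93}^{164} k² = 1483790 - 263810 = 1219980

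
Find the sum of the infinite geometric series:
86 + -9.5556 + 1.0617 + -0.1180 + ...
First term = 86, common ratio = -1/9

For |r| < 1, S = a / (1 - r)
S = 86 / (1 - (-1/9))
S = 86 / (10/9)
S = 387/5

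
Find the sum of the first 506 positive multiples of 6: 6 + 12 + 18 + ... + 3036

Factor out 6: = 6(1 + 2 + ... + 506) = 6 × n(n+1)/2
= 6 × 506×507/2
= 6 × 128271
= 769626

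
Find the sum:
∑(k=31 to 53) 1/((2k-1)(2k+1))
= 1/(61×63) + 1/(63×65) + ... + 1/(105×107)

Partial fractions: 1/((2k-1)(2k+1)) = (1/2)[1/(2k-1) - 1/(2k+1)]
The series telescopes:
= (1/2)[1/61 - 1/107]
= 23/6527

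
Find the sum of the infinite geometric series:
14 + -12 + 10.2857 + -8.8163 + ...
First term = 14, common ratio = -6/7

For |r| < 1, S = a / (1 - r)
S = 14 / (1 - (-6/7))
S = 14 / (13/7)
S = 98/13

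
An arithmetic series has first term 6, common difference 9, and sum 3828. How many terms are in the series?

Using S = n/2 × [2a + (n-1)d]
3828 = n/2 × [2(6) + (n-1)(9)]
3828 = n/2 × [12 + 9n - 9]
7656 = n × [3 + 9n]
9n² + (3)n - 7656 = 0
Discriminant: Δ = (3)² - 4(9)(-7656) = 9 + 275616 = 275625
√Δ = 525
n = [-(3) + √Δ] / (2·9) = (-3 + 525) / 18 = 522 / 18 = 29
(The negative root is discarded since n must be a positive integer.)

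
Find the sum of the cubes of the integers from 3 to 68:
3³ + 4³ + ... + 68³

Use ∑_{k=1}^{n} k³ = [n(n+1)/2]², then subtract the first 2 terms.
∑_{k=1}^{68} k³ = [68×69/2]² = 2346² = 5503716
∑_{k=1}^{2} k³ = [2×3/2]² = 3² = 9
∑_{k=3}^{68} k³ = 5503716 - 9 = 5503707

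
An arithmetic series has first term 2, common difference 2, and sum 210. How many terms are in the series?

Using S = n/2 × [2a + (n-1)d]
210 = n/2 × [2(2) + (n-1)(2)]
210 = n/2 × [4 + 2n - 2]
420 = n × [2 + 2n]
2n² + (2)n - 420 = 0
Discriminant: Δ = (2)² - 4(2)(-420) = 4 + 3360 = 3364
√Δ = 58
n = [-(2) + √Δ] / (2·2) = (-2 + 58) / 4 = 56 / 4 = 14
(The negative root is discarded since n must be a positive integer.)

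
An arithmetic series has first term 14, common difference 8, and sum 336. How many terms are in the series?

Using S = n/2 × [2a + (n-1)d]
336 = n/2 × [2(14) + (n-1)(8)]
336 = n/2 × [28 + 8n - 8]
672 = n × [20 + 8n]
8n² + (20)n - 672 = 0
Discriminant: Δ = (20)² - 4(8)(-672) = 400 + 21504 = 21904
√Δ = 148
n = [-(20) + √Δ] / (2·8) = (-20 + 148) / 16 = 128 / 16 = 8
(The negative root is discarded since n must be a positive integer.)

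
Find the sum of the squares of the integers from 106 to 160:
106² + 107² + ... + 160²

Use ∑_{k=1}^{n} k² = n(n+1)(2n+1)/6, then subtract the first 105 terms.
∑_{k=1}^{160} k² = 160×161×321/6 = 1378160
∑_{k=1}^{105} k² = 105×106×211/6 = 391405
∑_{k=106}^{160} k² = 1378160 - 391405 = 986755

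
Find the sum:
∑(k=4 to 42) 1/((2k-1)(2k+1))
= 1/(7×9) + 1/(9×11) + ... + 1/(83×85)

Partial fractions: 1/((2k-1)(2k+1)) = (1/2)[1/(2k-1) - 1/(2k+1)]
The series telescopes:
= (1/2)[1/7 - 1/85]
= 39/595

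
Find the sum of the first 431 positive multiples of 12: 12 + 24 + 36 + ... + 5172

Factor out 12: = 12(1 + 2 + ... + 431) = 12 × n(n+1)/2
= 12 × 431×432/2
= 12 × 93096
= 1117152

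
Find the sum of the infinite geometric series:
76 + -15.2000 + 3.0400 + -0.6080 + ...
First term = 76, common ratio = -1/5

For |r| < 1, S = a / (1 - r)
S = 76 / (1 - (-1/5))
S = 76 / (6/5)
S = 190/3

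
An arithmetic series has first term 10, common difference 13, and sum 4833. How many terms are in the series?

Using S = n/2 × [2a + (n-1)d]
4833 = n/2 × [2(10) + (n-1)(13)]
4833 = n/2 × [20 + 13n - 13]
9666 = n × [7 + 13n]
13n² + (7)n - 9666 = 0
Discriminant: Δ = (7)² - 4(13)(-9666) = 49 + 502632 = 502681
√Δ = 709
n = [-(7) + √Δ] / (2·13) = (-7 + 709) / 26 = 702 / 26 = 27
(The negative root is discarded since n must be a positive integer.)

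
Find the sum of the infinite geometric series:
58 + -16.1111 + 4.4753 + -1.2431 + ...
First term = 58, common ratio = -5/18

For |r| < 1, S = a / (1 - r)
S = 58 / (1 - (-5/18))
S = 58 / (23/18)
S = 1044/23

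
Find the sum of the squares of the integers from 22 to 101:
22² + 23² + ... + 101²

Use ∑_{k=1}^{n} k² = n(n+1)(2n+1)/6, then subtract the first 21 terms.
∑_{k=1}^{101} k² = 101×102×203/6 = 348551
∑_{k=1}^{21} k² = 21×22×43/6 = 3311
∑_{k=22}^{101} k² = 348551 - 3311 = 345240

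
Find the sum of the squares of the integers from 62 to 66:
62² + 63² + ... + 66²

Use ∑_{k=1}^{n} k² = n(n+1)(2n+1)/6, then subtract the first 61 terms.
∑_{k=1}^{66} k² = 66×67×133/6 = 98021
∑_{k=1}^{61} k² = 61×62×123/6 = 77531
∑_{k=62}^{66} k² = 98021 - 77531 = 20490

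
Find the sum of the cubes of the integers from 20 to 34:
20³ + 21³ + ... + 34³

Use ∑_{k=1}^{n} k³ = [n(n+1)/2]², then subtract the first 19 terms.
∑_{k=1}^{34} k³ = [34×35/2]² = 595² = 354025
∑_{k=1}^{19} k³ = [19×20/2]² = 190² = 36100
∑_{k=20}^{34} k³ = 354025 - 36100 = 317925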